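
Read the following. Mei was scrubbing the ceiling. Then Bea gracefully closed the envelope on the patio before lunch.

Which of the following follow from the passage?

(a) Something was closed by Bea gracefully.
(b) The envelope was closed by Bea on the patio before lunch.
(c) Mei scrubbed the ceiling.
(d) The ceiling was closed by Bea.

(a), (b), (c)

(a) Entailed — this follows by dropping conjuncts from the closing event's description.
(b) Entailed — the original entails any weakening of itself; this just drops 'gracefully'.
(c) Entailed — 'scrub' is an activity; 'was scrubbing' entails that some scrubbing happened, so 'scrubbed' holds.
(d) Not entailed — Bea closed the envelope, not the ceiling; the ceiling belongs to the scrubbing event.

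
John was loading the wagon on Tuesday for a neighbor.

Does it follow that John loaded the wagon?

'was loading' is progressive; for an accomplishment like 'load the wagon', it doesn't entail completion.

no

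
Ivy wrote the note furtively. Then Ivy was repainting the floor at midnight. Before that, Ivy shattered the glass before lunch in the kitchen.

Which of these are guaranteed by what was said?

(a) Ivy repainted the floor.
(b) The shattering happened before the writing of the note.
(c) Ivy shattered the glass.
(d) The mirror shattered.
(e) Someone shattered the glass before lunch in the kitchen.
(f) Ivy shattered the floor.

(c), (e)

(a) Not entailed — 'was repainting' is progressive on an accomplishment; it does not entail the completed 'repainted'.
(b) Not entailed — the narrative doesn't order the shattering relative to the writing.
(c) Entailed — the original entails any weakening of itself; this just drops 'before lunch', 'in the kitchen'.
(d) Not entailed — the glass is what shattered, not the mirror.
(e) Entailed — this follows by dropping conjuncts from the shattering event's description.
(f) Not entailed — Ivy shattered the glass, not the floor; the floor belongs to the repainting event.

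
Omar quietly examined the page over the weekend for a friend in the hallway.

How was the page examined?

'quietly' marks the manner of the examining event.

quietly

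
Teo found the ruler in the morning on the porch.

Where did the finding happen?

on the porch

'on the porch' marks the location of the finding event.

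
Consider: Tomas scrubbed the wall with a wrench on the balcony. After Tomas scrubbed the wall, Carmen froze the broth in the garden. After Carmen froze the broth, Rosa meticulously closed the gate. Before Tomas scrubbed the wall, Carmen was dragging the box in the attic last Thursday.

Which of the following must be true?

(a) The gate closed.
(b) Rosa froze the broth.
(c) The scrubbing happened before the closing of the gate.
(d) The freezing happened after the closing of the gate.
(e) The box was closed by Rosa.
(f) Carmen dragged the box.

(a), (c), (f)

(a) Entailed — 'Rosa closed the gate' is causative; it entails the inchoative 'the gate closed'.
(b) Not entailed — the passage has Carmen freezing the broth, not Rosa.
(c) Entailed — the narrative places the scrubbing before the closing.
(d) Not entailed — the narrative places the freezing before the closing, not after.
(e) Not entailed — Rosa closed the gate, not the box; the box belongs to the dragging event.
(f) Entailed — 'drag' is an activity; 'was dragging' entails that some dragging happened, so 'dragged' holds.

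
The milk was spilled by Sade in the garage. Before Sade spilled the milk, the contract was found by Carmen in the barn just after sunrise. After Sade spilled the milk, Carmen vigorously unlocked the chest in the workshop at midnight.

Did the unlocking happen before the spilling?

The narrative orders the spilling before the unlocking.

no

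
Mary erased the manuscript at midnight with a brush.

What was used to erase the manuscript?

'with a brush' marks the instrument of the erasing event.

a brush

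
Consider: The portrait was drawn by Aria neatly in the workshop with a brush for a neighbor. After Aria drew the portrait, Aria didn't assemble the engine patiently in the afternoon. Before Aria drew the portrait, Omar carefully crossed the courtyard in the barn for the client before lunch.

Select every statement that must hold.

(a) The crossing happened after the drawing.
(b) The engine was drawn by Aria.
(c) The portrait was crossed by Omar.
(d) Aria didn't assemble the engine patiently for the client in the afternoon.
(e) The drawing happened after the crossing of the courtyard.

(a) Not entailed — the narrative places the crossing before the drawing, not after.
(b) Not entailed — Aria drew the portrait, not the engine; the engine belongs to the assembling event.
(c) Not entailed — Omar crossed the courtyard, not the portrait; the portrait belongs to the drawing event.
(d) Entailed — under negation, adding a further restriction is entailed: if no such assembling event occurred, none occurred for the client either.
(e) Entailed — the narrative places the crossing before the drawing.

(d), (e)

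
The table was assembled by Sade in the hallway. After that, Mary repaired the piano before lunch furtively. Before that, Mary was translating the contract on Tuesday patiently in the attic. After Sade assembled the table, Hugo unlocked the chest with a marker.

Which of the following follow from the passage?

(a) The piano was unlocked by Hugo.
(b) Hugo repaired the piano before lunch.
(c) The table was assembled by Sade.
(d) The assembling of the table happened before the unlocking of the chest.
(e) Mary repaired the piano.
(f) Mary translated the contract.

(c), (d), (e)

(a) Not entailed — Hugo unlocked the chest, not the piano; the piano belongs to the repairing event.
(b) Not entailed — the passage has Mary repairing the piano, not Hugo.
(c) Entailed — dropping 'in the hallway' leaves a sub-description the original still satisfies.
(d) Entailed — the narrative places the assembling before the unlocking.
(e) Entailed — dropping 'before lunch', 'furtively' leaves a sub-description the original still satisfies.
(f) Not entailed — 'was translating' is progressive on an accomplishment; it does not entail the completed 'translated'.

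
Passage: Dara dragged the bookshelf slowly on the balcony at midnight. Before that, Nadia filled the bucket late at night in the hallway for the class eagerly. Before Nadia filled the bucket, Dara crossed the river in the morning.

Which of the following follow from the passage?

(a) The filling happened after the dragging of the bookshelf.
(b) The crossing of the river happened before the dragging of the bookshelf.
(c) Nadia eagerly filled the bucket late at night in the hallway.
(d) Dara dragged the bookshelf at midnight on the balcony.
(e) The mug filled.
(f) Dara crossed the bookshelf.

(b), (c), (d)

(a) Not entailed — the narrative places the filling before the dragging, not after.
(b) Entailed — the narrative places the crossing before the dragging.
(c) Entailed — the original entails any weakening of itself; this just drops 'for the class'.
(d) Entailed — dropping 'slowly' leaves a sub-description the original still satisfies.
(e) Not entailed — the bucket is what filled, not the mug.
(f) Not entailed — Dara crossed the river, not the bookshelf; the bookshelf belongs to the dragging event.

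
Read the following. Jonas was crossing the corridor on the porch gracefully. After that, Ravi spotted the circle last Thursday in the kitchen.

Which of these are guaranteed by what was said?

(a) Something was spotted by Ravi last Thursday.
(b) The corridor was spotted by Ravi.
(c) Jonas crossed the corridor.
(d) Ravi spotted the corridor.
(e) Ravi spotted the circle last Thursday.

(a), (e)

(a) Entailed — dropping 'in the kitchen' and generalizing the patient leaves a sub-description the original still satisfies.
(b) Not entailed — Ravi spotted the circle, not the corridor; the corridor belongs to the crossing event.
(c) Not entailed — 'was crossing' is progressive on an accomplishment; it does not entail the completed 'crossed'.
(d) Not entailed — Ravi spotted the circle, not the corridor; the corridor belongs to the crossing event.
(e) Entailed — the original entails any weakening of itself; this just drops 'in the kitchen'.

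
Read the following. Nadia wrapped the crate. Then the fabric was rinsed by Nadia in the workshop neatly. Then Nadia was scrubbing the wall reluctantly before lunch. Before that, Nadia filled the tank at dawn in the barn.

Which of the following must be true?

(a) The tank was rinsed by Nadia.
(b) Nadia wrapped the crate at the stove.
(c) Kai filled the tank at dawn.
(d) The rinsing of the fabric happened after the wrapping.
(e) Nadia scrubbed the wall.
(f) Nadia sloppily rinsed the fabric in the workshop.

(a) Not entailed — Nadia rinsed the fabric, not the tank; the tank belongs to the filling event.
(b) Not entailed — 'at the stove' adds information not in the original event.
(c) Not entailed — the passage has Nadia filling the tank, not Kai.
(d) Entailed — the narrative places the wrapping before the rinsing.
(e) Entailed — 'scrub' is an activity; 'was scrubbing' entails that some scrubbing happened, so 'scrubbed' holds.
(f) Not entailed — 'sloppily' adds a manner not in (and inconsistent with) the original.

(d), (e)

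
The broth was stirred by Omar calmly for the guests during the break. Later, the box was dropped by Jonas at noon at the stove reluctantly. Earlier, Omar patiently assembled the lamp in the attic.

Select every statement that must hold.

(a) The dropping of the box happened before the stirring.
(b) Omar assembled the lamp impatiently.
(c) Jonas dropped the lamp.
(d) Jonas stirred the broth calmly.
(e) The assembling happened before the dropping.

(e)

(a) Not entailed — the narrative places the stirring before the dropping, not after.
(b) Not entailed — 'impatiently' adds a manner not in (and inconsistent with) the original.
(c) Not entailed — Jonas dropped the box, not the lamp; the lamp belongs to the assembling event.
(d) Not entailed — the passage has Omar stirring the broth, not Jonas.
(e) Entailed — the narrative places the assembling before the dropping.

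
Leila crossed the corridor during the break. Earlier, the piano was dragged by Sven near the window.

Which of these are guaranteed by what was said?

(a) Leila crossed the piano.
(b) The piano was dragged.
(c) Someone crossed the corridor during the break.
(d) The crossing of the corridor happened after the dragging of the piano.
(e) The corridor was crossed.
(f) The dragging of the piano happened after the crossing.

(a) Not entailed — Leila crossed the corridor, not the piano; the piano belongs to the dragging event.
(b) Entailed — dropping 'near the window' and generalizing the agent leaves a sub-description the original still satisfies.
(c) Entailed — the original entails any weakening of itself; this just generalizes the agent.
(d) Entailed — the narrative places the dragging before the crossing.
(e) Entailed — this follows by dropping conjuncts from the crossing event's description.
(f) Not entailed — the narrative places the dragging before the crossing, not after.

(b), (c), (d), (e)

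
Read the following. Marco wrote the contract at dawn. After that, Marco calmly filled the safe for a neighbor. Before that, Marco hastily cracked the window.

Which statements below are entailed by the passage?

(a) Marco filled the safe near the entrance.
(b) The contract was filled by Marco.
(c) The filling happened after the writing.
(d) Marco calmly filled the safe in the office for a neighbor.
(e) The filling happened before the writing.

(c)

(a) Not entailed — 'near the entrance' adds information not in the original event.
(b) Not entailed — Marco filled the safe, not the contract; the contract belongs to the writing event.
(c) Entailed — the narrative places the writing before the filling.
(d) Not entailed — 'in the office' adds information not in the original event.
(e) Not entailed — the narrative places the writing before the filling, not after.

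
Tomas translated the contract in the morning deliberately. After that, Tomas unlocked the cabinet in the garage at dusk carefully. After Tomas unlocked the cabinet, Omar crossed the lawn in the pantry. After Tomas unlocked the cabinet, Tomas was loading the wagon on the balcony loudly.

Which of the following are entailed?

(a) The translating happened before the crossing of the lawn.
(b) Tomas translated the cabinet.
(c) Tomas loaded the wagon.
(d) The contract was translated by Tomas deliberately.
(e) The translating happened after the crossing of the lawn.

(a), (d)

(a) Entailed — the narrative places the translating before the crossing.
(b) Not entailed — Tomas translated the contract, not the cabinet; the cabinet belongs to the unlocking event.
(c) Not entailed — 'was loading' is progressive on an accomplishment; it does not entail the completed 'loaded'.
(d) Entailed — dropping 'in the morning' leaves a sub-description the original still satisfies.
(e) Not entailed — the narrative places the translating before the crossing, not after.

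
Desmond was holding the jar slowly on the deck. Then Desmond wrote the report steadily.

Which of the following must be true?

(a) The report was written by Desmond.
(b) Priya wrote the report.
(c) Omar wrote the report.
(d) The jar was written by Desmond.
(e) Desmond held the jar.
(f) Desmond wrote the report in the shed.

(a) Entailed — the original entails any weakening of itself; this just drops 'steadily'.
(b) Not entailed — the passage has Desmond writing the report, not Priya.
(c) Not entailed — the passage has Desmond writing the report, not Omar.
(d) Not entailed — Desmond wrote the report, not the jar; the jar belongs to the holding event.
(e) Entailed — 'hold' is an activity; 'was holding' entails that some holding happened, so 'held' holds.
(f) Not entailed — 'in the shed' adds information not in the original event.

(a), (e)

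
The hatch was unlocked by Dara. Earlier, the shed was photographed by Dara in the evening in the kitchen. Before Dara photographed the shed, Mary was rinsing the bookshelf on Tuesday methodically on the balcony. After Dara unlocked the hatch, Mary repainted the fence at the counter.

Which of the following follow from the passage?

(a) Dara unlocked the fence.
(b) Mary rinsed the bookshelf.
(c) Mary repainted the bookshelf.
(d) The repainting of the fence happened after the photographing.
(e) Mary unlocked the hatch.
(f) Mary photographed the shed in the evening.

(b), (d)

(a) Not entailed — Dara unlocked the hatch, not the fence; the fence belongs to the repainting event.
(b) Entailed — 'rinse' is an activity; 'was rinsing' entails that some rinsing happened, so 'rinsed' holds.
(c) Not entailed — Mary repainted the fence, not the bookshelf; the bookshelf belongs to the rinsing event.
(d) Entailed — the narrative places the photographing before the repainting.
(e) Not entailed — the passage has Dara unlocking the hatch, not Mary.
(f) Not entailed — the passage has Dara photographing the shed, not Mary.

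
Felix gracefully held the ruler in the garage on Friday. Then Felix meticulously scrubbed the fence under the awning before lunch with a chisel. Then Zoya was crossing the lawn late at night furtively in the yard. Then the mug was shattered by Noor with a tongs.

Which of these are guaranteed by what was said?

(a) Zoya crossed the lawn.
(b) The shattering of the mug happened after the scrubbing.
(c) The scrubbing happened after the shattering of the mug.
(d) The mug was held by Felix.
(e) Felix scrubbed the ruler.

(b)

(a) Not entailed — 'was crossing' is progressive on an accomplishment; it does not entail the completed 'crossed'.
(b) Entailed — the narrative places the scrubbing before the shattering.
(c) Not entailed — the narrative places the scrubbing before the shattering, not after.
(d) Not entailed — Felix held the ruler, not the mug; the mug belongs to the shattering event.
(e) Not entailed — Felix scrubbed the fence, not the ruler; the ruler belongs to the holding event.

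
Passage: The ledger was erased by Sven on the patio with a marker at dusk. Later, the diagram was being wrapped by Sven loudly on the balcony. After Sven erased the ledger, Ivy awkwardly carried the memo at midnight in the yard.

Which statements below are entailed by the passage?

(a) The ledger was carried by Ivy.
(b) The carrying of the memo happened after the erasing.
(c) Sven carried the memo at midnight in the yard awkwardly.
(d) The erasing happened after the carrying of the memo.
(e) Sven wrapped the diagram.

(a) Not entailed — Ivy carried the memo, not the ledger; the ledger belongs to the erasing event.
(b) Entailed — the narrative places the erasing before the carrying.
(c) Not entailed — the passage has Ivy carrying the memo, not Sven.
(d) Not entailed — the narrative places the erasing before the carrying, not after.
(e) Not entailed — 'was wrapping' is progressive on an accomplishment; it does not entail the completed 'wrapped'.

(b)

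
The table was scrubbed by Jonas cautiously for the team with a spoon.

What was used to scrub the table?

a spoon

'with a spoon' marks the instrument of the scrubbing event.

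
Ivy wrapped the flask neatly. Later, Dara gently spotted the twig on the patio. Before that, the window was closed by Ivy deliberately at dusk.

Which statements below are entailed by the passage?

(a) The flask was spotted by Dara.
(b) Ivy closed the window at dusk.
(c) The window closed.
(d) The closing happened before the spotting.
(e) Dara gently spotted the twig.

(a) Not entailed — Dara spotted the twig, not the flask; the flask belongs to the wrapping event.
(b) Entailed — this follows by dropping conjuncts from the closing event's description.
(c) Entailed — 'Ivy closed the window' is causative; it entails the inchoative 'the window closed'.
(d) Entailed — the narrative places the closing before the spotting.
(e) Entailed — the original entails any weakening of itself; this just drops 'on the patio'.

(b), (c), (d), (e)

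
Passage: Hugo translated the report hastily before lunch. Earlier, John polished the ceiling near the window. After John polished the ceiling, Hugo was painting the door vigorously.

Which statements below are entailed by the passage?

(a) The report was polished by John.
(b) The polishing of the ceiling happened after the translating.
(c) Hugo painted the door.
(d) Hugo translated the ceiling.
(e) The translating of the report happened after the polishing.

(a) Not entailed — John polished the ceiling, not the report; the report belongs to the translating event.
(b) Not entailed — the narrative places the polishing before the translating, not after.
(c) Not entailed — 'was painting' is progressive on an accomplishment; it does not entail the completed 'painted'.
(d) Not entailed — Hugo translated the report, not the ceiling; the ceiling belongs to the polishing event.
(e) Entailed — the narrative places the polishing before the translating.

(e)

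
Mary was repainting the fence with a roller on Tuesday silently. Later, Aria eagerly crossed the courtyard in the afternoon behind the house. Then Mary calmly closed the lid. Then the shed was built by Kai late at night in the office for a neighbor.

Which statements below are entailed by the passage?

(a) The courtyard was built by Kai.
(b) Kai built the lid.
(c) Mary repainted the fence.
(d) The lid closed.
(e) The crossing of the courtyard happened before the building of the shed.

(a) Not entailed — Kai built the shed, not the courtyard; the courtyard belongs to the crossing event.
(b) Not entailed — Kai built the shed, not the lid; the lid belongs to the closing event.
(c) Not entailed — 'was repainting' is progressive on an accomplishment; it does not entail the completed 'repainted'.
(d) Entailed — 'Mary closed the lid' is causative; it entails the inchoative 'the lid closed'.
(e) Entailed — the narrative places the crossing before the building.

(d), (e)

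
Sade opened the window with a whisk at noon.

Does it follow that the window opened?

'Sade opened the window' is the causative; it entails the inchoative 'the window opened'.

yes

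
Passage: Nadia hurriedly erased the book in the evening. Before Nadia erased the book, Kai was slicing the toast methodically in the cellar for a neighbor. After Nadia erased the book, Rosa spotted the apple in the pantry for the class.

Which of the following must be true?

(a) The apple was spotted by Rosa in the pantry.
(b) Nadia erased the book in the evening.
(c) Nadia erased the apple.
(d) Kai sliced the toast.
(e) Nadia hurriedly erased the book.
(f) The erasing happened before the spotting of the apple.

(a) Entailed — dropping 'for the class' leaves a sub-description the original still satisfies.
(b) Entailed — the original entails any weakening of itself; this just drops 'hurriedly'.
(c) Not entailed — Nadia erased the book, not the apple; the apple belongs to the spotting event.
(d) Not entailed — 'was slicing' is progressive on an accomplishment; it does not entail the completed 'sliced'.
(e) Entailed — dropping 'in the evening' leaves a sub-description the original still satisfies.
(f) Entailed — the narrative places the erasing before the spotting.

(a), (b), (e), (f)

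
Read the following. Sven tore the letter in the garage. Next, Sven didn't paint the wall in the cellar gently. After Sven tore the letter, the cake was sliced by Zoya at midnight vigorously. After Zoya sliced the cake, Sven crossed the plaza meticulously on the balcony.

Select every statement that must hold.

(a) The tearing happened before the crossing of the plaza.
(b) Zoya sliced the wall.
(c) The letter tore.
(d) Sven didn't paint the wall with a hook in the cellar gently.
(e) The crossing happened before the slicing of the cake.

(a), (c), (d)

(a) Entailed — the narrative places the tearing before the crossing.
(b) Not entailed — Zoya sliced the cake, not the wall; the wall belongs to the painting event.
(c) Entailed — 'Sven tore the letter' is causative; it entails the inchoative 'the letter tore'.
(d) Entailed — under negation, adding a further restriction is entailed: if no such painting event occurred, none occurred with a hook either.
(e) Not entailed — the narrative places the slicing before the crossing, not after.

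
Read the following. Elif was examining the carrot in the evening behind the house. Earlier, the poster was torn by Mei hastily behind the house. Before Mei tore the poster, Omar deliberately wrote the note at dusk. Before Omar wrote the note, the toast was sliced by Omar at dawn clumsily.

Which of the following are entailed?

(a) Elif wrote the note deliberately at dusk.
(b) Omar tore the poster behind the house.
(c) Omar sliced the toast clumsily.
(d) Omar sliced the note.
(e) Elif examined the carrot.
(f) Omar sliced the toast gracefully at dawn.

(c), (e)

(a) Not entailed — the passage has Omar writing the note, not Elif.
(b) Not entailed — the passage has Mei tearing the poster, not Omar.
(c) Entailed — every conjunct here is already in the original slicing event.
(d) Not entailed — Omar sliced the toast, not the note; the note belongs to the writing event.
(e) Entailed — 'examine' is an activity; 'was examining' entails that some examining happened, so 'examined' holds.
(f) Not entailed — 'gracefully' adds a manner not in (and inconsistent with) the original.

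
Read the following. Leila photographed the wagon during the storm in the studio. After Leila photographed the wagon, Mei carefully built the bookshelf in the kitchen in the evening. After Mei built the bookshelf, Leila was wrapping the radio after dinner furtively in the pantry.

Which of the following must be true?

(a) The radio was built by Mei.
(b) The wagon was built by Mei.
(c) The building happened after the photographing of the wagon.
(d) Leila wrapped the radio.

(c)

(a) Not entailed — Mei built the bookshelf, not the radio; the radio belongs to the wrapping event.
(b) Not entailed — Mei built the bookshelf, not the wagon; the wagon belongs to the photographing event.
(c) Entailed — the narrative places the photographing before the building.
(d) Not entailed — 'was wrapping' is progressive on an accomplishment; it does not entail the completed 'wrapped'.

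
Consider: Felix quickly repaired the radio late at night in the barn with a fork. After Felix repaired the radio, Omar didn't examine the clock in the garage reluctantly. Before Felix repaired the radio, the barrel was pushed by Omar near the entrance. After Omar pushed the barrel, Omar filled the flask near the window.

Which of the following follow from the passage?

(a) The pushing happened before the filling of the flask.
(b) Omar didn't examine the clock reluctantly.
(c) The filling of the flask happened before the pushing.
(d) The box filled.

(a) Entailed — the narrative places the pushing before the filling.
(b) Not entailed — dropping 'in the garage' under negation is not valid — the original leaves open that Omar examined the clock some other way.
(c) Not entailed — the narrative places the pushing before the filling, not after.
(d) Not entailed — the flask is what filled, not the box.

(a)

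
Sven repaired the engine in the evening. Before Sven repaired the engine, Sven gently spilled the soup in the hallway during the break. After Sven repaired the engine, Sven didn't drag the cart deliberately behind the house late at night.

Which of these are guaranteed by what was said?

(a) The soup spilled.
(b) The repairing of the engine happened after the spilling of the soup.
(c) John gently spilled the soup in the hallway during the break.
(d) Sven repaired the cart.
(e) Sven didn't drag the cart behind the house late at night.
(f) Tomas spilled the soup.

(a) Entailed — 'Sven spilled the soup' is causative; it entails the inchoative 'the soup spilled'.
(b) Entailed — the narrative places the spilling before the repairing.
(c) Not entailed — the passage has Sven spilling the soup, not John.
(d) Not entailed — Sven repaired the engine, not the cart; the cart belongs to the dragging event.
(e) Not entailed — dropping 'deliberately' under negation is not valid — the original leaves open that Sven dragged the cart some other way.
(f) Not entailed — the passage has Sven spilling the soup, not Tomas.

(a), (b)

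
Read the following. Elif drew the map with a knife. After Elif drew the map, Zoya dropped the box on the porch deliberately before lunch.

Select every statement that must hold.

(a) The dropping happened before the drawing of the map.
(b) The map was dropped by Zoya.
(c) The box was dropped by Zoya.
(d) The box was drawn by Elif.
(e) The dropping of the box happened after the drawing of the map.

(a) Not entailed — the narrative places the drawing before the dropping, not after.
(b) Not entailed — Zoya dropped the box, not the map; the map belongs to the drawing event.
(c) Entailed — the original entails any weakening of itself; this just drops 'on the porch', 'deliberately', 'before lunch'.
(d) Not entailed — Elif drew the map, not the box; the box belongs to the dropping event.
(e) Entailed — the narrative places the drawing before the dropping.

(c), (e)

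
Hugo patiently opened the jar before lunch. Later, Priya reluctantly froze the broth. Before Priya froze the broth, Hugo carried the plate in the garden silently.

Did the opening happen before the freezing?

The narrative orders the opening before the freezing.

yes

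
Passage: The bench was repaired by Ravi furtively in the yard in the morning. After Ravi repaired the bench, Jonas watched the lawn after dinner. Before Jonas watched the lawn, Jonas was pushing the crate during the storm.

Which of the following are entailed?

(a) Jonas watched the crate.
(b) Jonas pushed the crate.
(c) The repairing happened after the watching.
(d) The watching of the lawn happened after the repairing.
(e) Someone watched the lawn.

(a) Not entailed — Jonas watched the lawn, not the crate; the crate belongs to the pushing event.
(b) Entailed — 'push' is an activity; 'was pushing' entails that some pushing happened, so 'pushed' holds.
(c) Not entailed — the narrative places the repairing before the watching, not after.
(d) Entailed — the narrative places the repairing before the watching.
(e) Entailed — dropping 'after dinner' and generalizing the agent leaves a sub-description the original still satisfies.

(b), (d), (e)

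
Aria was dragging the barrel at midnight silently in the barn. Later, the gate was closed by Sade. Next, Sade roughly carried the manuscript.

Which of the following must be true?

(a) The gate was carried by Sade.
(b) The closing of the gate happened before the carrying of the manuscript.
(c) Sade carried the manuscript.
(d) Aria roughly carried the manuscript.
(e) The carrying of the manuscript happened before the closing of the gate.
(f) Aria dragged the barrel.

(a) Not entailed — Sade carried the manuscript, not the gate; the gate belongs to the closing event.
(b) Entailed — the narrative places the closing before the carrying.
(c) Entailed — the original entails any weakening of itself; this just drops 'roughly'.
(d) Not entailed — the passage has Sade carrying the manuscript, not Aria.
(e) Not entailed — the narrative places the closing before the carrying, not after.
(f) Entailed — 'drag' is an activity; 'was dragging' entails that some dragging happened, so 'dragged' holds.

(b), (c), (f)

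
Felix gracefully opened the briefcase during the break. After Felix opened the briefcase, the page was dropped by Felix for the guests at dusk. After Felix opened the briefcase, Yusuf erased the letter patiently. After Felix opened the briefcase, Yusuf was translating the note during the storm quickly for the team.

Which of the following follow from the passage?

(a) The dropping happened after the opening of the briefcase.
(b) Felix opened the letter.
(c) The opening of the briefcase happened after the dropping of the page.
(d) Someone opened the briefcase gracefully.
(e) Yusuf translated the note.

(a) Entailed — the narrative places the opening before the dropping.
(b) Not entailed — Felix opened the briefcase, not the letter; the letter belongs to the erasing event.
(c) Not entailed — the narrative places the opening before the dropping, not after.
(d) Entailed — every conjunct here is already in the original opening event.
(e) Not entailed — 'was translating' is progressive on an accomplishment; it does not entail the completed 'translated'.

(a), (d)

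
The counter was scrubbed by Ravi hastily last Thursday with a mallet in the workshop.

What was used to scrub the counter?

a mallet

'with a mallet' marks the instrument of the scrubbing event.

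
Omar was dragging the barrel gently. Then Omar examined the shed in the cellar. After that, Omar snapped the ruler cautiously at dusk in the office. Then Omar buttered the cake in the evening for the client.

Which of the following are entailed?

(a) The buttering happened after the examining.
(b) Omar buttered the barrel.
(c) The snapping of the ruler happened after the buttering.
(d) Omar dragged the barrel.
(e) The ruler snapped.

(a), (d), (e)

(a) Entailed — the narrative places the examining before the buttering.
(b) Not entailed — Omar buttered the cake, not the barrel; the barrel belongs to the dragging event.
(c) Not entailed — the narrative places the snapping before the buttering, not after.
(d) Entailed — 'drag' is an activity; 'was dragging' entails that some dragging happened, so 'dragged' holds.
(e) Entailed — 'Omar snapped the ruler' is causative; it entails the inchoative 'the ruler snapped'.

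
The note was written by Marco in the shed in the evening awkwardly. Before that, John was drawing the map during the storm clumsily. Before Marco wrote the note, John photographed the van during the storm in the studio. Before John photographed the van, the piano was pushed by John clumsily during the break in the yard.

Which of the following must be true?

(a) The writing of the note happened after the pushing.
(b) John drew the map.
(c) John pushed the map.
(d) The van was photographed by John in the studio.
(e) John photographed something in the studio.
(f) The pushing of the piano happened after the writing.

(a), (d), (e)

(a) Entailed — the narrative places the pushing before the writing.
(b) Not entailed — 'was drawing' is progressive on an accomplishment; it does not entail the completed 'drew'.
(c) Not entailed — John pushed the piano, not the map; the map belongs to the drawing event.
(d) Entailed — every conjunct here is already in the original photographing event.
(e) Entailed — the original entails any weakening of itself; this just drops 'during the storm' and generalizes the patient.
(f) Not entailed — the narrative places the pushing before the writing, not after.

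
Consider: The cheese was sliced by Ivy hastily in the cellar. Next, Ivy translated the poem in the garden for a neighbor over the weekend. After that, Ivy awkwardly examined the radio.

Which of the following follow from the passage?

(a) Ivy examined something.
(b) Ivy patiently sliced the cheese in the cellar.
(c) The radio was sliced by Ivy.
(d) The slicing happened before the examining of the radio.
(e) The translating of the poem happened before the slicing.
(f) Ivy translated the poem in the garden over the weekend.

(a) Entailed — every conjunct here is already in the original examining event.
(b) Not entailed — 'patiently' adds a manner not in (and inconsistent with) the original.
(c) Not entailed — Ivy sliced the cheese, not the radio; the radio belongs to the examining event.
(d) Entailed — the narrative places the slicing before the examining.
(e) Not entailed — the narrative places the slicing before the translating, not after.
(f) Entailed — the original entails any weakening of itself; this just drops 'for a neighbor'.

(a), (d), (f)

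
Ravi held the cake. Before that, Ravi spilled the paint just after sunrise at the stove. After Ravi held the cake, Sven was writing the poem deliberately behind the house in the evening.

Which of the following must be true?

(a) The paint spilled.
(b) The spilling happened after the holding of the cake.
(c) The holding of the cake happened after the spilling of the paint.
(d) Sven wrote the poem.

(a), (c)

(a) Entailed — 'Ravi spilled the paint' is causative; it entails the inchoative 'the paint spilled'.
(b) Not entailed — the narrative places the spilling before the holding, not after.
(c) Entailed — the narrative places the spilling before the holding.
(d) Not entailed — 'was writing' is progressive on an accomplishment; it does not entail the completed 'wrote'.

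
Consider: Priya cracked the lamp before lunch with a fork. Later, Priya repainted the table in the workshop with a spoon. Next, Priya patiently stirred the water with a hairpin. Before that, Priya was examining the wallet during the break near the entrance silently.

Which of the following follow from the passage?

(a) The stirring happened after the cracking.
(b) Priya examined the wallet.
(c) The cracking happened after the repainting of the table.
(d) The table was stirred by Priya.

(a) Entailed — the narrative places the cracking before the stirring.
(b) Entailed — 'examine' is an activity; 'was examining' entails that some examining happened, so 'examined' holds.
(c) Not entailed — the narrative places the cracking before the repainting, not after.
(d) Not entailed — Priya stirred the water, not the table; the table belongs to the repainting event.

(a), (b)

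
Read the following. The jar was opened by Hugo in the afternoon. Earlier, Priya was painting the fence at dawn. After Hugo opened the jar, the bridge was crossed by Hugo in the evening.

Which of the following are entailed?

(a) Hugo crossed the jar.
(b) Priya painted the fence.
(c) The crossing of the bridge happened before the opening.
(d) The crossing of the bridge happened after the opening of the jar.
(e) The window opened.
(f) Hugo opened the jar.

(d), (f)

(a) Not entailed — Hugo crossed the bridge, not the jar; the jar belongs to the opening event.
(b) Not entailed — 'was painting' is progressive on an accomplishment; it does not entail the completed 'painted'.
(c) Not entailed — the narrative places the opening before the crossing, not after.
(d) Entailed — the narrative places the opening before the crossing.
(e) Not entailed — the jar is what opened, not the window.
(f) Entailed — dropping 'in the afternoon' leaves a sub-description the original still satisfies.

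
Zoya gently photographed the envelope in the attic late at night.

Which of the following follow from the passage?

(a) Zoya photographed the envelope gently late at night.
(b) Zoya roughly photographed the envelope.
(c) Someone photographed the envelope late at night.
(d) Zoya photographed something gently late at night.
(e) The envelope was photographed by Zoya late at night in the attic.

(a) Entailed — dropping 'in the attic' leaves a sub-description the original still satisfies.
(b) Not entailed — 'roughly' adds a manner not in (and inconsistent with) the original.
(c) Entailed — dropping 'in the attic', 'gently' and generalizing the agent leaves a sub-description the original still satisfies.
(d) Entailed — this follows by dropping conjuncts from the photographing event's description.
(e) Entailed — every conjunct here is already in the original photographing event.

(a), (c), (d), (e)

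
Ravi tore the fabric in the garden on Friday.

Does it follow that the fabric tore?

yes

'Ravi tore the fabric' is the causative; it entails the inchoative 'the fabric tore'.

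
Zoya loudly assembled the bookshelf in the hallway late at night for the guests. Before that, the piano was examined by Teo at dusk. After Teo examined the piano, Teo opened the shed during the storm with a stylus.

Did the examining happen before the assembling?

The narrative orders the examining before the assembling.

yes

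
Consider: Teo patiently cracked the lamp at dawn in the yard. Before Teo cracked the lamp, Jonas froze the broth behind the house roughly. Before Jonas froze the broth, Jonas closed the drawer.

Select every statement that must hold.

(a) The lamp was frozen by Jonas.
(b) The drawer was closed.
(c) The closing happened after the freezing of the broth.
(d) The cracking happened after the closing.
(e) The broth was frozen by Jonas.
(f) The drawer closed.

(b), (d), (e), (f)

(a) Not entailed — Jonas froze the broth, not the lamp; the lamp belongs to the cracking event.
(b) Entailed — the original entails any weakening of itself; this just generalizes the agent.
(c) Not entailed — the narrative places the closing before the freezing, not after.
(d) Entailed — the narrative places the closing before the cracking.
(e) Entailed — dropping 'roughly', 'behind the house' leaves a sub-description the original still satisfies.
(f) Entailed — 'Jonas closed the drawer' is causative; it entails the inchoative 'the drawer closed'.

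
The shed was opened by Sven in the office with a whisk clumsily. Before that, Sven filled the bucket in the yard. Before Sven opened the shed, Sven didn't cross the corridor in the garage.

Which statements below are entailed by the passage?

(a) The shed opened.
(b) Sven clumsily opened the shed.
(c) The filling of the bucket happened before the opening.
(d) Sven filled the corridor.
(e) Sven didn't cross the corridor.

(a), (b), (c)

(a) Entailed — 'Sven opened the shed' is causative; it entails the inchoative 'the shed opened'.
(b) Entailed — this follows by dropping conjuncts from the opening event's description.
(c) Entailed — the narrative places the filling before the opening.
(d) Not entailed — Sven filled the bucket, not the corridor; the corridor belongs to the crossing event.
(e) Not entailed — dropping 'in the garage' under negation is not valid — the original leaves open that Sven crossed the corridor some other way.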